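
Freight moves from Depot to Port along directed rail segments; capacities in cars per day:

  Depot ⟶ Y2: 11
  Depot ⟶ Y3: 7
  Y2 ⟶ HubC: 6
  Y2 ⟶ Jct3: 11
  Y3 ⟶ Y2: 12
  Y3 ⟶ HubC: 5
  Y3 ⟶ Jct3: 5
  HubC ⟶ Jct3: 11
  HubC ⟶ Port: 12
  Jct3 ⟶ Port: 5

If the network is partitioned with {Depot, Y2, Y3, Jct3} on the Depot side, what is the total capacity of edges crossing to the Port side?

Edges leaving {Depot, Y2, Y3, Jct3}: Y2→HubC (6), Y3→HubC (5), Jct3→Port (5).
Cut capacity = 6 + 5 + 5 = 16.

16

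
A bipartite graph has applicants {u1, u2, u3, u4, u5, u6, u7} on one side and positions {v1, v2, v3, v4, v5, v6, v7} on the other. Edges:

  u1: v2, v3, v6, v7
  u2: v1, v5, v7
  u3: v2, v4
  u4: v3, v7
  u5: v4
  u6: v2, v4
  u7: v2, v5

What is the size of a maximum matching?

Unit-capacity flow: source→left, listed edges, right→sink; max matching = max flow.
Augmenting path u1→v2 (+1); matched 1.
Augmenting path u2→v1 (+1); matched 2.
Augmenting path u3→v4 (+1); matched 3.
Augmenting path u4→v3 (+1); matched 4.
Augmenting path u7→v5 (+1); matched 5.
Augmenting path u6→v2→u1→v6 (+1); matched 6.
No augmenting path remains; maximum matching = 6.
König certificate: {u1, u2, u4, u7, v2, v4} is a vertex cover of size 6 (every listed pair touches it), so no matching can be larger.

6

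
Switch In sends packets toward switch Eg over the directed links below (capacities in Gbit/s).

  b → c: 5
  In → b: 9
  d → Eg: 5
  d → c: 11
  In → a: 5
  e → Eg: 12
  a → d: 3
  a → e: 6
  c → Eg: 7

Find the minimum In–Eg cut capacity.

10

Augment In→a→d→Eg: bottleneck 3, flow now 3.
Augment In→a→e→Eg: bottleneck 2, flow now 5.
Augment In→b→c→Eg: bottleneck 5, flow now 10.
No augmenting path remains; maximum flow = 10.
By max-flow min-cut, the minimum cut capacity equals the max flow.
In the residual graph, reachable from In: {In, b}.
Min-cut edges: In→a (5), b→c (5); capacity 5 + 5 = 10.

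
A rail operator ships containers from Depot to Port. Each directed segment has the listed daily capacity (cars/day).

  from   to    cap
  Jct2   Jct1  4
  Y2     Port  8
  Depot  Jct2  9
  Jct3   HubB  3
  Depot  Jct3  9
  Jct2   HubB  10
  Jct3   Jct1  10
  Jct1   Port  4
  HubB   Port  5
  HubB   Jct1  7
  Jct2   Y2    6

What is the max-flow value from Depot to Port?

Augment Depot→Jct3→Jct1→Port: bottleneck 4, flow now 4.
Augment Depot→Jct3→HubB→Port: bottleneck 3, flow now 7.
Augment Depot→Jct2→Y2→Port: bottleneck 6, flow now 13.
Augment Depot→Jct2→HubB→Port: bottleneck 2, flow now 15.
No augmenting path remains; maximum flow = 15.
In the residual graph, reachable from Depot: {Depot, Jct3, Jct2, Jct1, HubB}.
Min-cut edges: Jct2→Y2 (6), Jct1→Port (4), HubB→Port (5); capacity 6 + 4 + 5 = 15.
This cut is saturated, so no flow can exceed 15.

15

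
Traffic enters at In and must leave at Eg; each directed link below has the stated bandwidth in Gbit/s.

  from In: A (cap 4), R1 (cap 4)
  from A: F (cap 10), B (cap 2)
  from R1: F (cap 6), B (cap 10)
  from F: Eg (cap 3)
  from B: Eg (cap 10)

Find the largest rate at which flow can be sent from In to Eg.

Augment In→A→F→Eg: bottleneck 3, flow now 3.
Augment In→A→B→Eg: bottleneck 1, flow now 4.
Augment In→R1→B→Eg: bottleneck 4, flow now 8.
No augmenting path remains; maximum flow = 8.
In the residual graph, reachable from In: {In}.
Min-cut edges: In→A (4), In→R1 (4); capacity 4 + 4 = 8.
This cut is saturated, so no flow can exceed 8.

8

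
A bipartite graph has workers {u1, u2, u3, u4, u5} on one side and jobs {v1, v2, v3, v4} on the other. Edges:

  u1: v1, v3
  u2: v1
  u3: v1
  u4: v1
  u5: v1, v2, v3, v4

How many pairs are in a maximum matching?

3

Unit-capacity flow: source→left, listed edges, right→sink; max matching = max flow.
Augmenting path u1→v1 (+1); matched 1.
Augmenting path u5→v2 (+1); matched 2.
Augmenting path u2→v1→u1→v3 (+1); matched 3.
No augmenting path remains; maximum matching = 3.
König certificate: {u1, u5, v1} is a vertex cover of size 3 (every listed pair touches it), so no matching can be larger.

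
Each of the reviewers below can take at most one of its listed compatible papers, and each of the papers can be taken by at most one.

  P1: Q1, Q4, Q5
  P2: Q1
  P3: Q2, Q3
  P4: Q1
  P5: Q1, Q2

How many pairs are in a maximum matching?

Unit-capacity flow: source→left, listed edges, right→sink; max matching = max flow.
Augmenting path P1→Q1 (+1); matched 1.
Augmenting path P3→Q2 (+1); matched 2.
Augmenting path P2→Q1→P1→Q4 (+1); matched 3.
Augmenting path P5→Q2→P3→Q3 (+1); matched 4.
No augmenting path remains; maximum matching = 4.
König certificate: {P1, P3, P5, Q1} is a vertex cover of size 4 (every listed pair touches it), so no matching can be larger.

4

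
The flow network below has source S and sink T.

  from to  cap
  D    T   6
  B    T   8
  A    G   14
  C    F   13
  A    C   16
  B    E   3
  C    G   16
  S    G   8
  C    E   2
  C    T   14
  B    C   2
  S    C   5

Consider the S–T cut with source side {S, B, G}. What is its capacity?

Edges leaving {S, B, G}: S→C (5), B→C (2), B→E (3), B→T (8).
Cut capacity = 5 + 2 + 3 + 8 = 18.

18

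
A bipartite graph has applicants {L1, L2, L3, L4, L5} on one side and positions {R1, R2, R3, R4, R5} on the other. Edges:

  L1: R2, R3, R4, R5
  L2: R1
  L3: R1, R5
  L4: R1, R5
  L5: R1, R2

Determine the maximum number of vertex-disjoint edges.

4

Unit-capacity flow: source→left, listed edges, right→sink; max matching = max flow.
Augmenting path L1→R2 (+1); matched 1.
Augmenting path L2→R1 (+1); matched 2.
Augmenting path L3→R5 (+1); matched 3.
Augmenting path L5→R2→L1→R3 (+1); matched 4.
No augmenting path remains; maximum matching = 4.
König certificate: {L1, L5, R1, R5} is a vertex cover of size 4 (every listed pair touches it), so no matching can be larger.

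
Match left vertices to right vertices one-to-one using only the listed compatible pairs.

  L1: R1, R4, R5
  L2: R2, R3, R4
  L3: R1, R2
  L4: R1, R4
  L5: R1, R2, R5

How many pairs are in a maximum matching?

Unit-capacity flow: source→left, listed edges, right→sink; max matching = max flow.
Augmenting path L1→R1 (+1); matched 1.
Augmenting path L2→R2 (+1); matched 2.
Augmenting path L4→R4 (+1); matched 3.
Augmenting path L5→R5 (+1); matched 4.
Augmenting path L3→R2→L2→R3 (+1); matched 5.
No augmenting path remains; maximum matching = 5.
König certificate: {L1, L2, L3, L4, L5} is a vertex cover of size 5 (every listed pair touches it), so no matching can be larger.

5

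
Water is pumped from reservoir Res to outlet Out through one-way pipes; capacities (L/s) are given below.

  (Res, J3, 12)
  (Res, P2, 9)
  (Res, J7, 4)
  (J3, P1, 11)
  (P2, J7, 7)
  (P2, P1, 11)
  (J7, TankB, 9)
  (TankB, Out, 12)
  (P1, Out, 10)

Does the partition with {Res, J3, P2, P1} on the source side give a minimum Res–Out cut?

No — its capacity is 21, but the minimum cut has capacity 19.

Given cut capacity: 4 + 7 + 10 = 21.
Augment Res→J3→P1→Out: bottleneck 10, flow now 10.
Augment Res→J7→TankB→Out: bottleneck 4, flow now 14.
Augment Res→P2→J7→TankB→Out: bottleneck 5, flow now 19.
No augmenting path remains; maximum flow = 19.
In the residual graph, reachable from Res: {Res, J3, P2, J7, P1}.
Min-cut edges: J7→TankB (9), P1→Out (10); capacity 9 + 10 = 19.
Cut capacity 21 exceeds the max flow 19, so it is not minimum.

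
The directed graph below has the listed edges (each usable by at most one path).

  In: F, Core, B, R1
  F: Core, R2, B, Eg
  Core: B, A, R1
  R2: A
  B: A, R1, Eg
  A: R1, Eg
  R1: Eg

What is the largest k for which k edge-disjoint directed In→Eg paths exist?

4

Assign every edge capacity 1; by Menger, the answer equals the max flow.
Path In→F→Eg (+1); total 1.
Path In→B→Eg (+1); total 2.
Path In→R1→Eg (+1); total 3.
Path In→Core→A→Eg (+1); total 4.
No residual In→Eg path; max flow = 4.
Certifying cut of size 4: {In→B, In→Core, In→F, In→R1}.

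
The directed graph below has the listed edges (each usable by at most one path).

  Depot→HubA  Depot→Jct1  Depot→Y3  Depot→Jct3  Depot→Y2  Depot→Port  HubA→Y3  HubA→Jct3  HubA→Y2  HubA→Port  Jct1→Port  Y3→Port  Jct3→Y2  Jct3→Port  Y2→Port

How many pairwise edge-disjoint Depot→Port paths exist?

Assign every edge capacity 1; by Menger, the answer equals the max flow.
Path Depot→Port (+1); total 1.
Path Depot→HubA→Port (+1); total 2.
Path Depot→Jct1→Port (+1); total 3.
Path Depot→Y3→Port (+1); total 4.
Path Depot→Jct3→Port (+1); total 5.
Path Depot→Y2→Port (+1); total 6.
No residual Depot→Port path; max flow = 6.
Certifying cut of size 6: {Depot→HubA, Depot→Jct1, Depot→Jct3, Depot→Port, Depot→Y2, Depot→Y3}.

6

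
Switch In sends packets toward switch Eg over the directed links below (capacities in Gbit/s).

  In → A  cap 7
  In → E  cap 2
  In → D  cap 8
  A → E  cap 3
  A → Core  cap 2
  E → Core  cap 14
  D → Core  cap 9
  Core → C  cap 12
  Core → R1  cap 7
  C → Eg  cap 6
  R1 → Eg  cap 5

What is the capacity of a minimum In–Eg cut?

11

Augment In→A→Core→C→Eg: bottleneck 2, flow now 2.
Augment In→E→Core→C→Eg: bottleneck 2, flow now 4.
Augment In→D→Core→C→Eg: bottleneck 2, flow now 6.
Augment In→D→Core→R1→Eg: bottleneck 5, flow now 11.
No augmenting path remains; maximum flow = 11.
By max-flow min-cut, the minimum cut capacity equals the max flow.
In the residual graph, reachable from In: {In, A, E, D, Core, C, R1}.
Min-cut edges: C→Eg (6), R1→Eg (5); capacity 6 + 5 = 11.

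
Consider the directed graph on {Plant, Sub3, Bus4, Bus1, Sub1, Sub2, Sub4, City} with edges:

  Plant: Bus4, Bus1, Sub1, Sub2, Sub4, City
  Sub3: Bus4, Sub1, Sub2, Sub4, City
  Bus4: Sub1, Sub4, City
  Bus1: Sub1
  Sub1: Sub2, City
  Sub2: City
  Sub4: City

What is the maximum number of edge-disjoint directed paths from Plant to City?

Assign every edge capacity 1; by Menger, the answer equals the max flow.
Path Plant→City (+1); total 1.
Path Plant→Bus4→City (+1); total 2.
Path Plant→Sub1→City (+1); total 3.
Path Plant→Sub2→City (+1); total 4.
Path Plant→Sub4→City (+1); total 5.
No residual Plant→City path; max flow = 5.
Certifying cut of size 5: {Plant→Bus4, Plant→City, Plant→Sub4, Sub1→City, Sub2→City}.

5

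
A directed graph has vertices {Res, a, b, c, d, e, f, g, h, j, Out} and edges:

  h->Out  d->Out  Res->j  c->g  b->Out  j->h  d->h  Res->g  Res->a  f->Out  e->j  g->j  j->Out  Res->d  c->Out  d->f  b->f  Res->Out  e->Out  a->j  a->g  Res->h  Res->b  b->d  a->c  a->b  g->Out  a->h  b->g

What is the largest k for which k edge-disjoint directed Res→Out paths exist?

Assign every edge capacity 1; by Menger, the answer equals the max flow.
Path Res→Out (+1); total 1.
Path Res→b→Out (+1); total 2.
Path Res→d→Out (+1); total 3.
Path Res→g→Out (+1); total 4.
Path Res→h→Out (+1); total 5.
Path Res→j→Out (+1); total 6.
Path Res→a→c→Out (+1); total 7.
No residual Res→Out path; max flow = 7.
Certifying cut of size 7: {Res→Out, Res→a, Res→b, Res→d, Res→g, Res→h, Res→j}.

7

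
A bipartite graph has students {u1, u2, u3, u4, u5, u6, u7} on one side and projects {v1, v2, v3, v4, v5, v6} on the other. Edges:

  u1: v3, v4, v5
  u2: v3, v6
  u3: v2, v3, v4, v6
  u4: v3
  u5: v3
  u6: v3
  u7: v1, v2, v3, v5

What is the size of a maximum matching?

5

Unit-capacity flow: source→left, listed edges, right→sink; max matching = max flow.
Augmenting path u1→v3 (+1); matched 1.
Augmenting path u2→v6 (+1); matched 2.
Augmenting path u3→v2 (+1); matched 3.
Augmenting path u7→v1 (+1); matched 4.
Augmenting path u4→v3→u1→v4 (+1); matched 5.
No augmenting path remains; maximum matching = 5.
König certificate: {u1, u2, u3, u7, v3} is a vertex cover of size 5 (every listed pair touches it), so no matching can be larger.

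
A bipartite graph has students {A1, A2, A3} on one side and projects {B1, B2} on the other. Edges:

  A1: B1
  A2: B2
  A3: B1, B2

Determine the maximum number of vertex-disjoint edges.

2

Unit-capacity flow: source→left, listed edges, right→sink; max matching = max flow.
Augmenting path A1→B1 (+1); matched 1.
Augmenting path A2→B2 (+1); matched 2.
No augmenting path remains; maximum matching = 2.
König certificate: {B1, B2} is a vertex cover of size 2 (every listed pair touches it), so no matching can be larger.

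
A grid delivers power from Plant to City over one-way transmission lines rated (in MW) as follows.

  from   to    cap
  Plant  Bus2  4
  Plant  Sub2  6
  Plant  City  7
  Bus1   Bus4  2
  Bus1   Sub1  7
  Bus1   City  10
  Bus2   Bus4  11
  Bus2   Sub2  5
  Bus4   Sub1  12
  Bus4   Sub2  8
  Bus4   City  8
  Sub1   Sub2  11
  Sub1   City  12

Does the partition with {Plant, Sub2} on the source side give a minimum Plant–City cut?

Given cut capacity: 4 + 7 = 11.
Augment Plant→City: bottleneck 7, flow now 7.
Augment Plant→Bus2→Bus4→City: bottleneck 4, flow now 11.
No augmenting path remains; maximum flow = 11.
Cut capacity 11 equals the max flow, so it is a minimum cut.

Yes — it is a minimum cut (capacity 11).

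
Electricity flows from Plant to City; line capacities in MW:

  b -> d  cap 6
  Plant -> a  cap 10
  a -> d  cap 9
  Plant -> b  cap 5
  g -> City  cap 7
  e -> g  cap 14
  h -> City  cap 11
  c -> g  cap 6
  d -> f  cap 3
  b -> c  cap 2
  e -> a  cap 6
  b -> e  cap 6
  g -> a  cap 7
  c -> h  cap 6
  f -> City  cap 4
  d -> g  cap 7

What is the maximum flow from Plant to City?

12

Augment Plant→a→d→f→City: bottleneck 3, flow now 3.
Augment Plant→a→d→g→City: bottleneck 6, flow now 9.
Augment Plant→b→c→g→City: bottleneck 1, flow now 10.
Augment Plant→b→c→h→City: bottleneck 1, flow now 11.
Augment Plant→b→d→g→c→h→City: bottleneck 1, flow now 12. (uses reverse residual edge)
No augmenting path remains; maximum flow = 12.
In the residual graph, reachable from Plant: {Plant, a, b, d, e, g}.
Min-cut edges: b→c (2), d→f (3), g→City (7); capacity 2 + 3 + 7 = 12.
This cut is saturated, so no flow can exceed 12.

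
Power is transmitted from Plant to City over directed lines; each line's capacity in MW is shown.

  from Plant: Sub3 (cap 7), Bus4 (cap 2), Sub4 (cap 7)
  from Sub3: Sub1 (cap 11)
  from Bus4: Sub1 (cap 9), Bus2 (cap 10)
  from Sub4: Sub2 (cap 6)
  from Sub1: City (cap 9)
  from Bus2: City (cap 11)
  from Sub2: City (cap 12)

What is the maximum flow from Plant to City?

15

Augment Plant→Sub3→Sub1→City: bottleneck 7, flow now 7.
Augment Plant→Bus4→Sub1→City: bottleneck 2, flow now 9.
Augment Plant→Sub4→Sub2→City: bottleneck 6, flow now 15.
No augmenting path remains; maximum flow = 15.
In the residual graph, reachable from Plant: {Plant, Sub4}.
Min-cut edges: Plant→Sub3 (7), Plant→Bus4 (2), Sub4→Sub2 (6); capacity 7 + 2 + 6 = 15.
This cut is saturated, so no flow can exceed 15.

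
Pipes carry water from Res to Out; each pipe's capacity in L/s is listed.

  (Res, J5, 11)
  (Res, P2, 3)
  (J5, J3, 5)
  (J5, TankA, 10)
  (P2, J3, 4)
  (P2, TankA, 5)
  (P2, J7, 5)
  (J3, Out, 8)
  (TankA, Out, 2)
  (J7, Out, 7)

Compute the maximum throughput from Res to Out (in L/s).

Augment Res→J5→J3→Out: bottleneck 5, flow now 5.
Augment Res→J5→TankA→Out: bottleneck 2, flow now 7.
Augment Res→P2→J3→Out: bottleneck 3, flow now 10.
No augmenting path remains; maximum flow = 10.
In the residual graph, reachable from Res: {Res, J5, TankA}.
Min-cut edges: Res→P2 (3), J5→J3 (5), TankA→Out (2); capacity 3 + 5 + 2 = 10.
This cut is saturated, so no flow can exceed 10.

10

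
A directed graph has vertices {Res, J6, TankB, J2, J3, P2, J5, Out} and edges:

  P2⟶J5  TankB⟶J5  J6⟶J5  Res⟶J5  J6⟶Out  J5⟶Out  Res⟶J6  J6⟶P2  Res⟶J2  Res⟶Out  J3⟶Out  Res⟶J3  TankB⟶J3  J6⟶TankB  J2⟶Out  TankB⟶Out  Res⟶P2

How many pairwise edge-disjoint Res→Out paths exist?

Assign every edge capacity 1; by Menger, the answer equals the max flow.
Path Res→Out (+1); total 1.
Path Res→J6→Out (+1); total 2.
Path Res→J2→Out (+1); total 3.
Path Res→J3→Out (+1); total 4.
Path Res→J5→Out (+1); total 5.
No residual Res→Out path; max flow = 5.
Certifying cut of size 5: {J5→Out, Res→J2, Res→J3, Res→J6, Res→Out}.

5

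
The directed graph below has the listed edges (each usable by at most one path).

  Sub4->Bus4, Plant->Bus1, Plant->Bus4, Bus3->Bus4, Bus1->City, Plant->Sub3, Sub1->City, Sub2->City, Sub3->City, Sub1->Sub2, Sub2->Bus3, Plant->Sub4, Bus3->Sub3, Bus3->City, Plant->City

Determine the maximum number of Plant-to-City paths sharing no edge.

3

Assign every edge capacity 1; by Menger, the answer equals the max flow.
Path Plant→City (+1); total 1.
Path Plant→Sub3→City (+1); total 2.
Path Plant→Bus1→City (+1); total 3.
No residual Plant→City path; max flow = 3.
Certifying cut of size 3: {Plant→Bus1, Plant→City, Plant→Sub3}.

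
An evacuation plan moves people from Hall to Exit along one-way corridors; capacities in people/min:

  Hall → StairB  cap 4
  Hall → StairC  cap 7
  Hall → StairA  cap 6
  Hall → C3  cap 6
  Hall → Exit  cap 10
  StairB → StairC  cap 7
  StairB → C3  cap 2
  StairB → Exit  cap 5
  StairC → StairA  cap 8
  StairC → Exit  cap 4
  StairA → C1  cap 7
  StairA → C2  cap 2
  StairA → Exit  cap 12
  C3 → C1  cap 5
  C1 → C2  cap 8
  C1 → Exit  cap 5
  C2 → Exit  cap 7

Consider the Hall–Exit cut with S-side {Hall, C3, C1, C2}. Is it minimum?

Given cut capacity: 4 + 7 + 6 + 10 + 5 + 7 = 39.
Augment Hall→Exit: bottleneck 10, flow now 10.
Augment Hall→StairB→Exit: bottleneck 4, flow now 14.
Augment Hall→StairC→Exit: bottleneck 4, flow now 18.
Augment Hall→StairA→Exit: bottleneck 6, flow now 24.
Augment Hall→StairC→StairA→Exit: bottleneck 3, flow now 27.
Augment Hall→C3→C1→Exit: bottleneck 5, flow now 32.
No augmenting path remains; maximum flow = 32.
In the residual graph, reachable from Hall: {Hall, C3}.
Min-cut edges: Hall→StairB (4), Hall→StairC (7), Hall→StairA (6), Hall→Exit (10), C3→C1 (5); capacity 4 + 7 + 6 + 10 + 5 = 32.
Cut capacity 39 exceeds the max flow 32, so it is not minimum.

No — its capacity is 39, but the minimum cut has capacity 32.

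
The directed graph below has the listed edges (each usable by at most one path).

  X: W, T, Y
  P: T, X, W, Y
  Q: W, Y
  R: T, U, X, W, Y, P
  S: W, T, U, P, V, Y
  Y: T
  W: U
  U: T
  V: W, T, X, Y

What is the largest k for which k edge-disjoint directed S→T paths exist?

Assign every edge capacity 1; by Menger, the answer equals the max flow.
Path S→T (+1); total 1.
Path S→P→T (+1); total 2.
Path S→U→T (+1); total 3.
Path S→V→T (+1); total 4.
Path S→Y→T (+1); total 5.
No residual S→T path; max flow = 5.
Certifying cut of size 5: {S→P, S→T, S→V, S→Y, U→T}.

5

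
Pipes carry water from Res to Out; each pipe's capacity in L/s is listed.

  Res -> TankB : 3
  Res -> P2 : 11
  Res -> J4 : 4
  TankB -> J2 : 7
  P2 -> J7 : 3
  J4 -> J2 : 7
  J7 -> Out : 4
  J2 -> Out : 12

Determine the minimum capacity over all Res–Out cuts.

Augment Res→TankB→J2→Out: bottleneck 3, flow now 3.
Augment Res→P2→J7→Out: bottleneck 3, flow now 6.
Augment Res→J4→J2→Out: bottleneck 4, flow now 10.
No augmenting path remains; maximum flow = 10.
By max-flow min-cut, the minimum cut capacity equals the max flow.
In the residual graph, reachable from Res: {Res, P2}.
Min-cut edges: Res→TankB (3), Res→J4 (4), P2→J7 (3); capacity 3 + 4 + 3 = 10.

10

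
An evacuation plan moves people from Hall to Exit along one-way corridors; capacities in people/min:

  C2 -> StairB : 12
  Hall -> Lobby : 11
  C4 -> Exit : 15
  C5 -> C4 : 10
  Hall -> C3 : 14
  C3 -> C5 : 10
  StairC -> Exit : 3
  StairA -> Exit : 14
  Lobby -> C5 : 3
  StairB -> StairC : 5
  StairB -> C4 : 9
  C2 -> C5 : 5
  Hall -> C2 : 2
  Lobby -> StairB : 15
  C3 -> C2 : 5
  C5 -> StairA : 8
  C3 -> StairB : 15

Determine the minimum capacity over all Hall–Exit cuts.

Augment Hall→Lobby→C5→StairA→Exit: bottleneck 3, flow now 3.
Augment Hall→Lobby→StairB→StairC→Exit: bottleneck 3, flow now 6.
Augment Hall→Lobby→StairB→C4→Exit: bottleneck 5, flow now 11.
Augment Hall→C3→C5→StairA→Exit: bottleneck 5, flow now 16.
Augment Hall→C3→C5→C4→Exit: bottleneck 5, flow now 21.
Augment Hall→C3→StairB→C4→Exit: bottleneck 4, flow now 25.
Augment Hall→C2→C5→C4→Exit: bottleneck 1, flow now 26.
No augmenting path remains; maximum flow = 26.
By max-flow min-cut, the minimum cut capacity equals the max flow.
In the residual graph, reachable from Hall: {Hall, Lobby, C3, C2, C5, StairB, StairC, C4}.
Min-cut edges: C5→StairA (8), StairC→Exit (3), C4→Exit (15); capacity 8 + 3 + 15 = 26.

26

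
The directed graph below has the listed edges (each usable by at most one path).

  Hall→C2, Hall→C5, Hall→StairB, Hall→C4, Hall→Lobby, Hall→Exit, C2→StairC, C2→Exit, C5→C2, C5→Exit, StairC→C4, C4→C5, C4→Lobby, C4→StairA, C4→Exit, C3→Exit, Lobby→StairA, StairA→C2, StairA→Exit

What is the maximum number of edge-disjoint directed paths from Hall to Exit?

5

Assign every edge capacity 1; by Menger, the answer equals the max flow.
Path Hall→Exit (+1); total 1.
Path Hall→C2→Exit (+1); total 2.
Path Hall→C5→Exit (+1); total 3.
Path Hall→C4→Exit (+1); total 4.
Path Hall→Lobby→StairA→Exit (+1); total 5.
No residual Hall→Exit path; max flow = 5.
Certifying cut of size 5: {Hall→C2, Hall→C4, Hall→C5, Hall→Exit, Hall→Lobby}.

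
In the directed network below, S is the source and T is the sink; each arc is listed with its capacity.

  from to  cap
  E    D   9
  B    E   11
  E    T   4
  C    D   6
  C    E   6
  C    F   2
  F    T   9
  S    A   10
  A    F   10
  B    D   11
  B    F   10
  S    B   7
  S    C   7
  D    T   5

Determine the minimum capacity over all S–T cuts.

18

Augment S→A→F→T: bottleneck 9, flow now 9.
Augment S→B→D→T: bottleneck 5, flow now 14.
Augment S→B→E→T: bottleneck 2, flow now 16.
Augment S→C→E→T: bottleneck 2, flow now 18.
No augmenting path remains; maximum flow = 18.
By max-flow min-cut, the minimum cut capacity equals the max flow.
In the residual graph, reachable from S: {S, A, B, C, D, E, F}.
Min-cut edges: D→T (5), E→T (4), F→T (9); capacity 5 + 4 + 9 = 18.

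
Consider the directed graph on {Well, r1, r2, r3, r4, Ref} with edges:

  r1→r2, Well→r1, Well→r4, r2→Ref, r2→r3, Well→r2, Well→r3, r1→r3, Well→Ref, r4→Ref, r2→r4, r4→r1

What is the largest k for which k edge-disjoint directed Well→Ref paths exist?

3

Assign every edge capacity 1; by Menger, the answer equals the max flow.
Path Well→Ref (+1); total 1.
Path Well→r2→Ref (+1); total 2.
Path Well→r4→Ref (+1); total 3.
No residual Well→Ref path; max flow = 3.
Certifying cut of size 3: {Well→Ref, r2→Ref, r4→Ref}.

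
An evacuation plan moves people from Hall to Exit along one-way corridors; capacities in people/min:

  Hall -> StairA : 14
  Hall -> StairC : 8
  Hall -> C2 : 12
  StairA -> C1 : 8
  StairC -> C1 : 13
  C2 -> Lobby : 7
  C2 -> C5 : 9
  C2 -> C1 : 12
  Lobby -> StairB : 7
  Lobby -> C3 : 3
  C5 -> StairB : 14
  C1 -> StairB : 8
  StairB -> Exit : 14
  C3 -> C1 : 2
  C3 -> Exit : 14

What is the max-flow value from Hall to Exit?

17

Augment Hall→StairA→C1→StairB→Exit: bottleneck 8, flow now 8.
Augment Hall→C2→Lobby→StairB→Exit: bottleneck 6, flow now 14.
Augment Hall→C2→Lobby→C3→Exit: bottleneck 1, flow now 15.
Augment Hall→C2→C5→StairB→Lobby→C3→Exit: bottleneck 2, flow now 17. (uses reverse residual edge)
No augmenting path remains; maximum flow = 17.
In the residual graph, reachable from Hall: {Hall, StairA, StairC, C2, Lobby, C5, C1, StairB}.
Min-cut edges: Lobby→C3 (3), StairB→Exit (14); capacity 3 + 14 = 17.
This cut is saturated, so no flow can exceed 17.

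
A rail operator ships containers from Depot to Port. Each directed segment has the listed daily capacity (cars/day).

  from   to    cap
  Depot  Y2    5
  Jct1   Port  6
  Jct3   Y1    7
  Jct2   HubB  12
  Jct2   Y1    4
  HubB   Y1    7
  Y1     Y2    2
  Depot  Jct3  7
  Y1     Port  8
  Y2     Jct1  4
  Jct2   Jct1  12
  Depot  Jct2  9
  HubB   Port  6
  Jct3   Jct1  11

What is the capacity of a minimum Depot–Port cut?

20

Augment Depot→Jct3→Y1→Port: bottleneck 7, flow now 7.
Augment Depot→Jct2→HubB→Port: bottleneck 6, flow now 13.
Augment Depot→Jct2→Y1→Port: bottleneck 1, flow now 14.
Augment Depot→Jct2→Jct1→Port: bottleneck 2, flow now 16.
Augment Depot→Y2→Jct1→Port: bottleneck 4, flow now 20.
No augmenting path remains; maximum flow = 20.
By max-flow min-cut, the minimum cut capacity equals the max flow.
In the residual graph, reachable from Depot: {Depot, Y2}.
Min-cut edges: Depot→Jct3 (7), Depot→Jct2 (9), Y2→Jct1 (4); capacity 7 + 9 + 4 = 20.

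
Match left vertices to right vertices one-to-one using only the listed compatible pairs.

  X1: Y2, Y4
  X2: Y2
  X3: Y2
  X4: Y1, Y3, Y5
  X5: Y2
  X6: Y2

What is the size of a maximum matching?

3

Unit-capacity flow: source→left, listed edges, right→sink; max matching = max flow.
Augmenting path X1→Y2 (+1); matched 1.
Augmenting path X4→Y1 (+1); matched 2.
Augmenting path X2→Y2→X1→Y4 (+1); matched 3.
No augmenting path remains; maximum matching = 3.
König certificate: {X1, X4, Y2} is a vertex cover of size 3 (every listed pair touches it), so no matching can be larger.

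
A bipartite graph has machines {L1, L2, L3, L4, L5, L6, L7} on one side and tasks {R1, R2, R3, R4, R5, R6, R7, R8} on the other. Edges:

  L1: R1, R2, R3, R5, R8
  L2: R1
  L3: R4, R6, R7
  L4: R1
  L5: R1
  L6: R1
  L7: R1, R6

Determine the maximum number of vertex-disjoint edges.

Unit-capacity flow: source→left, listed edges, right→sink; max matching = max flow.
Augmenting path L1→R1 (+1); matched 1.
Augmenting path L3→R4 (+1); matched 2.
Augmenting path L7→R6 (+1); matched 3.
Augmenting path L2→R1→L1→R2 (+1); matched 4.
No augmenting path remains; maximum matching = 4.
König certificate: {L1, L3, L7, R1} is a vertex cover of size 4 (every listed pair touches it), so no matching can be larger.

4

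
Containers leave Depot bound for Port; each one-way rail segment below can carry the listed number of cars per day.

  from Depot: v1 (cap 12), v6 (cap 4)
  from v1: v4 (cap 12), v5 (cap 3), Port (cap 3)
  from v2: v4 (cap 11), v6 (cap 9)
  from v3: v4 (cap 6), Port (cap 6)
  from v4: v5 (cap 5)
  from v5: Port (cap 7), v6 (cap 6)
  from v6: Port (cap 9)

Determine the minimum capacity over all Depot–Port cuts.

Augment Depot→v1→Port: bottleneck 3, flow now 3.
Augment Depot→v6→Port: bottleneck 4, flow now 7.
Augment Depot→v1→v5→Port: bottleneck 3, flow now 10.
Augment Depot→v1→v4→v5→Port: bottleneck 4, flow now 14.
Augment Depot→v1→v4→v5→v6→Port: bottleneck 1, flow now 15.
No augmenting path remains; maximum flow = 15.
By max-flow min-cut, the minimum cut capacity equals the max flow.
In the residual graph, reachable from Depot: {Depot, v1, v4}.
Min-cut edges: Depot→v6 (4), v1→v5 (3), v1→Port (3), v4→v5 (5); capacity 4 + 3 + 3 + 5 = 15.

15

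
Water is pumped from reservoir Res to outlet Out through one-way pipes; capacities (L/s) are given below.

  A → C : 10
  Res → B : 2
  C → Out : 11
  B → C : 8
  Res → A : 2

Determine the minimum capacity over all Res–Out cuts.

Augment Res→A→C→Out: bottleneck 2, flow now 2.
Augment Res→B→C→Out: bottleneck 2, flow now 4.
No augmenting path remains; maximum flow = 4.
By max-flow min-cut, the minimum cut capacity equals the max flow.
In the residual graph, reachable from Res: {Res}.
Min-cut edges: Res→A (2), Res→B (2); capacity 2 + 2 = 4.

4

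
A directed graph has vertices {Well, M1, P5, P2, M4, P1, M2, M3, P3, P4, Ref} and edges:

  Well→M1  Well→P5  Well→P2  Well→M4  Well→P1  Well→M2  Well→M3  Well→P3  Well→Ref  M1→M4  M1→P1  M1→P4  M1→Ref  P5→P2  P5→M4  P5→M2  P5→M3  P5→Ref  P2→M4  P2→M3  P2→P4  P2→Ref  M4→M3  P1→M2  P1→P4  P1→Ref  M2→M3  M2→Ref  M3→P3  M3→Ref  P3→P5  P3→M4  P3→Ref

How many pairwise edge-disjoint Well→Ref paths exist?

Assign every edge capacity 1; by Menger, the answer equals the max flow.
Path Well→Ref (+1); total 1.
Path Well→M1→Ref (+1); total 2.
Path Well→P5→Ref (+1); total 3.
Path Well→P2→Ref (+1); total 4.
Path Well→P1→Ref (+1); total 5.
Path Well→M2→Ref (+1); total 6.
Path Well→M3→Ref (+1); total 7.
Path Well→P3→Ref (+1); total 8.
No residual Well→Ref path; max flow = 8.
Certifying cut of size 8: {M2→Ref, M3→Ref, P2→Ref, P3→Ref, P5→Ref, Well→M1, Well→P1, Well→Ref}.

8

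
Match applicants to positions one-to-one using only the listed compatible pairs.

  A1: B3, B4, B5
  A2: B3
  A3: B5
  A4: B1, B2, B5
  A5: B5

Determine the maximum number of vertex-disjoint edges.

4

Unit-capacity flow: source→left, listed edges, right→sink; max matching = max flow.
Augmenting path A1→B3 (+1); matched 1.
Augmenting path A3→B5 (+1); matched 2.
Augmenting path A4→B1 (+1); matched 3.
Augmenting path A2→B3→A1→B4 (+1); matched 4.
No augmenting path remains; maximum matching = 4.
König certificate: {A1, A2, A4, B5} is a vertex cover of size 4 (every listed pair touches it), so no matching can be larger.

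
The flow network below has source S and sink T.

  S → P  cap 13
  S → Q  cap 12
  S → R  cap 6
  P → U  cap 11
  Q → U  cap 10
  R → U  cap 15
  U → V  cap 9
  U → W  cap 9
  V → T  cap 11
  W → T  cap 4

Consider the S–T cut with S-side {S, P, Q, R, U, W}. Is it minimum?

Given cut capacity: 9 + 4 = 13.
Augment S→P→U→V→T: bottleneck 9, flow now 9.
Augment S→P→U→W→T: bottleneck 2, flow now 11.
Augment S→Q→U→W→T: bottleneck 2, flow now 13.
No augmenting path remains; maximum flow = 13.
Cut capacity 13 equals the max flow, so it is a minimum cut.

Yes — it is a minimum cut (capacity 13).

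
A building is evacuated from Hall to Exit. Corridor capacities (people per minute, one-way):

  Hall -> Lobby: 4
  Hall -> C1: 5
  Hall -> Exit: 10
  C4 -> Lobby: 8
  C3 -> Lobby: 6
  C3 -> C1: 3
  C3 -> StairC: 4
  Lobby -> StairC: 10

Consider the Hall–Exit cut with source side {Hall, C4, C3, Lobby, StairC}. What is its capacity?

Edges leaving {Hall, C4, C3, Lobby, StairC}: Hall→C1 (5), Hall→Exit (10), C3→C1 (3).
Cut capacity = 5 + 10 + 3 = 18.

18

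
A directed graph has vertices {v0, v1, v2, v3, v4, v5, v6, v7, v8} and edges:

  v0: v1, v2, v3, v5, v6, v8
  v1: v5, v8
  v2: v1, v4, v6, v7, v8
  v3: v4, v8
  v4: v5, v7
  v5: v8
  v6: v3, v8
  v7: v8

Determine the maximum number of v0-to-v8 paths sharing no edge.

Assign every edge capacity 1; by Menger, the answer equals the max flow.
Path v0→v8 (+1); total 1.
Path v0→v1→v8 (+1); total 2.
Path v0→v2→v8 (+1); total 3.
Path v0→v3→v8 (+1); total 4.
Path v0→v5→v8 (+1); total 5.
Path v0→v6→v8 (+1); total 6.
No residual v0→v8 path; max flow = 6.
Certifying cut of size 6: {v0→v1, v0→v2, v0→v3, v0→v5, v0→v6, v0→v8}.

6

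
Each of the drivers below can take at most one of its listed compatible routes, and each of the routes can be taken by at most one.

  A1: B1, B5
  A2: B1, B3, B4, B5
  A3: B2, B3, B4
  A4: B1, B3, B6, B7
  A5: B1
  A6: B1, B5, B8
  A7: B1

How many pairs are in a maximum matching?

Unit-capacity flow: source→left, listed edges, right→sink; max matching = max flow.
Augmenting path A1→B1 (+1); matched 1.
Augmenting path A2→B3 (+1); matched 2.
Augmenting path A3→B2 (+1); matched 3.
Augmenting path A4→B6 (+1); matched 4.
Augmenting path A6→B5 (+1); matched 5.
Augmenting path A5→B1→A1→B5→A6→B8 (+1); matched 6.
No augmenting path remains; maximum matching = 6.
König certificate: {A1, A2, A3, A4, A6, B1} is a vertex cover of size 6 (every listed pair touches it), so no matching can be larger.

6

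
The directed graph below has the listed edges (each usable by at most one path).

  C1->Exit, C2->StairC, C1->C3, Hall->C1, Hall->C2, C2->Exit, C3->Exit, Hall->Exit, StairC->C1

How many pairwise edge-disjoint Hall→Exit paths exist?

3

Assign every edge capacity 1; by Menger, the answer equals the max flow.
Path Hall→Exit (+1); total 1.
Path Hall→C2→Exit (+1); total 2.
Path Hall→C1→Exit (+1); total 3.
No residual Hall→Exit path; max flow = 3.
Certifying cut of size 3: {Hall→C1, Hall→C2, Hall→Exit}.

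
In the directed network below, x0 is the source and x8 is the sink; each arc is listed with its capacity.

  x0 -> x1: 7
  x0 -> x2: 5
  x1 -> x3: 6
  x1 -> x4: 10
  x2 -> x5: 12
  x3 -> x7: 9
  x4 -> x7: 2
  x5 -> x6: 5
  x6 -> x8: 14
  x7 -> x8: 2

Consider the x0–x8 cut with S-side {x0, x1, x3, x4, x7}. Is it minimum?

Yes — it is a minimum cut (capacity 7).

Given cut capacity: 5 + 2 = 7.
Augment x0→x1→x3→x7→x8: bottleneck 2, flow now 2.
Augment x0→x2→x5→x6→x8: bottleneck 5, flow now 7.
No augmenting path remains; maximum flow = 7.
Cut capacity 7 equals the max flow, so it is a minimum cut.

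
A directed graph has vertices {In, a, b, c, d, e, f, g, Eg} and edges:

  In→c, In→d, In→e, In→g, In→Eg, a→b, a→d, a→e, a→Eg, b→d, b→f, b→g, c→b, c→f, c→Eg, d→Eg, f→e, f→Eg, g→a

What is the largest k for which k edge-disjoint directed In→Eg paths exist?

Assign every edge capacity 1; by Menger, the answer equals the max flow.
Path In→Eg (+1); total 1.
Path In→c→Eg (+1); total 2.
Path In→d→Eg (+1); total 3.
Path In→g→a→Eg (+1); total 4.
No residual In→Eg path; max flow = 4.
Certifying cut of size 4: {In→Eg, In→c, In→d, In→g}.

4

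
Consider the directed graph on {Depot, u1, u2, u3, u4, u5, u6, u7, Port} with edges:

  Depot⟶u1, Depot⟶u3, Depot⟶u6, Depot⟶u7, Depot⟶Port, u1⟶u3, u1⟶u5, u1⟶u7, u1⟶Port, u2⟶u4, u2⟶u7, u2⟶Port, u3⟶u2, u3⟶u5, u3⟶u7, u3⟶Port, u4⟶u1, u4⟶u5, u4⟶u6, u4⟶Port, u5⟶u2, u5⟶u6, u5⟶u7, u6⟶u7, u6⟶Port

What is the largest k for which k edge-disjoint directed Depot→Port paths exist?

Assign every edge capacity 1; by Menger, the answer equals the max flow.
Path Depot→Port (+1); total 1.
Path Depot→u1→Port (+1); total 2.
Path Depot→u3→Port (+1); total 3.
Path Depot→u6→Port (+1); total 4.
No residual Depot→Port path; max flow = 4.
Certifying cut of size 4: {Depot→Port, Depot→u1, Depot→u3, Depot→u6}.

4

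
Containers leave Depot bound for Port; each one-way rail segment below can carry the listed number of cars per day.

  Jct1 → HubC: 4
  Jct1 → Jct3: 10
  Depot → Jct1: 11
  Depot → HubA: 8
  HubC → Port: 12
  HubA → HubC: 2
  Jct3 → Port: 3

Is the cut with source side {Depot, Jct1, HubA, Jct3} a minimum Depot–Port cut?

Given cut capacity: 4 + 2 + 3 = 9.
Augment Depot→Jct1→HubC→Port: bottleneck 4, flow now 4.
Augment Depot→Jct1→Jct3→Port: bottleneck 3, flow now 7.
Augment Depot→HubA→HubC→Port: bottleneck 2, flow now 9.
No augmenting path remains; maximum flow = 9.
Cut capacity 9 equals the max flow, so it is a minimum cut.

Yes — it is a minimum cut (capacity 9).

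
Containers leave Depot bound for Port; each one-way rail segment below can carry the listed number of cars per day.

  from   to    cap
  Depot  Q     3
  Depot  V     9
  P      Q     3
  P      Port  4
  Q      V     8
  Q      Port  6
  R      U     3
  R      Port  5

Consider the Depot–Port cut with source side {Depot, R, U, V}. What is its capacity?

Edges leaving {Depot, R, U, V}: Depot→Q (3), R→Port (5).
Cut capacity = 3 + 5 = 8.

8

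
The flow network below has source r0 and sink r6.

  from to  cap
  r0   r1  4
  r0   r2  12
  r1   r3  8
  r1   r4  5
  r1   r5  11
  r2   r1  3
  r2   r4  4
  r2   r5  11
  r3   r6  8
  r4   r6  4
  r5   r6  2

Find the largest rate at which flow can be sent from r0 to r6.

13

Augment r0→r1→r3→r6: bottleneck 4, flow now 4.
Augment r0→r2→r4→r6: bottleneck 4, flow now 8.
Augment r0→r2→r5→r6: bottleneck 2, flow now 10.
Augment r0→r2→r1→r3→r6: bottleneck 3, flow now 13.
No augmenting path remains; maximum flow = 13.
In the residual graph, reachable from r0: {r0, r2, r5}.
Min-cut edges: r0→r1 (4), r2→r1 (3), r2→r4 (4), r5→r6 (2); capacity 4 + 3 + 4 + 2 = 13.
This cut is saturated, so no flow can exceed 13.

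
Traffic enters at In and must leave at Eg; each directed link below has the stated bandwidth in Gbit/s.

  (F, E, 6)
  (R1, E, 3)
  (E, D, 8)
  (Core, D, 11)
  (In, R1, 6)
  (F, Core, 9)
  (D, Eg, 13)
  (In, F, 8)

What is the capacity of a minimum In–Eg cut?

11

Augment In→F→E→D→Eg: bottleneck 6, flow now 6.
Augment In→F→Core→D→Eg: bottleneck 2, flow now 8.
Augment In→R1→E→D→Eg: bottleneck 2, flow now 10.
Augment In→R1→E→F→Core→D→Eg: bottleneck 1, flow now 11. (uses reverse residual edge)
No augmenting path remains; maximum flow = 11.
By max-flow min-cut, the minimum cut capacity equals the max flow.
In the residual graph, reachable from In: {In, R1}.
Min-cut edges: In→F (8), R1→E (3); capacity 8 + 3 = 11.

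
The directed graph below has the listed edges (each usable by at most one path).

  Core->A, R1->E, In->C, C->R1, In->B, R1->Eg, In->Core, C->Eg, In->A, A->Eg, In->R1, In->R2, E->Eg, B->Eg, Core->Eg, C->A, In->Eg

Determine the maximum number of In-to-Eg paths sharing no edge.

6

Assign every edge capacity 1; by Menger, the answer equals the max flow.
Path In→Eg (+1); total 1.
Path In→A→Eg (+1); total 2.
Path In→Core→Eg (+1); total 3.
Path In→C→Eg (+1); total 4.
Path In→B→Eg (+1); total 5.
Path In→R1→Eg (+1); total 6.
No residual In→Eg path; max flow = 6.
Certifying cut of size 6: {In→A, In→B, In→C, In→Core, In→Eg, In→R1}.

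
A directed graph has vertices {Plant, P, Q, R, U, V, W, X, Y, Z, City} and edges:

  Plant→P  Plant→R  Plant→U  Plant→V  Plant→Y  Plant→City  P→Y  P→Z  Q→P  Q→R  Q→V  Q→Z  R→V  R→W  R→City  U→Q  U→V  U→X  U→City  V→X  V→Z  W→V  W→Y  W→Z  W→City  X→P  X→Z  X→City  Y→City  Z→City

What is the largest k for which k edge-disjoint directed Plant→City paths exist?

Assign every edge capacity 1; by Menger, the answer equals the max flow.
Path Plant→City (+1); total 1.
Path Plant→R→City (+1); total 2.
Path Plant→U→City (+1); total 3.
Path Plant→Y→City (+1); total 4.
Path Plant→P→Z→City (+1); total 5.
Path Plant→V→X→City (+1); total 6.
No residual Plant→City path; max flow = 6.
Certifying cut of size 6: {Plant→City, Plant→P, Plant→R, Plant→U, Plant→V, Plant→Y}.

6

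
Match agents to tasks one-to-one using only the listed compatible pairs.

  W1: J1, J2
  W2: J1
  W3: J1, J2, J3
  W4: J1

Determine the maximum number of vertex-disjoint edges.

Unit-capacity flow: source→left, listed edges, right→sink; max matching = max flow.
Augmenting path W1→J1 (+1); matched 1.
Augmenting path W3→J2 (+1); matched 2.
Augmenting path W2→J1→W1→J2→W3→J3 (+1); matched 3.
No augmenting path remains; maximum matching = 3.
König certificate: {W1, W3, J1} is a vertex cover of size 3 (every listed pair touches it), so no matching can be larger.

3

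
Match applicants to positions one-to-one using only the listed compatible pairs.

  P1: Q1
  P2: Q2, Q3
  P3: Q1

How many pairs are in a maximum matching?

Unit-capacity flow: source→left, listed edges, right→sink; max matching = max flow.
Augmenting path P1→Q1 (+1); matched 1.
Augmenting path P2→Q2 (+1); matched 2.
No augmenting path remains; maximum matching = 2.
König certificate: {P2, Q1} is a vertex cover of size 2 (every listed pair touches it), so no matching can be larger.

2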